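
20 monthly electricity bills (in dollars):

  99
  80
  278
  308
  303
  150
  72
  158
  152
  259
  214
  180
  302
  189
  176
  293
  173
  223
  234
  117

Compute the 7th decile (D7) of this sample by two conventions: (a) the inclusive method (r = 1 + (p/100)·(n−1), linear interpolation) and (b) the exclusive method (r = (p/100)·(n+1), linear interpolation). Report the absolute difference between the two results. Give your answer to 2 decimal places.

10.00

Sorted: 72, 80, 99, 117, 150, 152, 158, 173, 176, 180, 189, 214, 223, 234, 259, 278, 293, 302, 303, 308.
n = 20.
(a) r = 14.3; between ranks 14 (234) and 15 (259): 241.5.
(b) r = 14.7; between ranks 14 (234) and 15 (259): 251.5.
|241.5 − 251.5| = 10.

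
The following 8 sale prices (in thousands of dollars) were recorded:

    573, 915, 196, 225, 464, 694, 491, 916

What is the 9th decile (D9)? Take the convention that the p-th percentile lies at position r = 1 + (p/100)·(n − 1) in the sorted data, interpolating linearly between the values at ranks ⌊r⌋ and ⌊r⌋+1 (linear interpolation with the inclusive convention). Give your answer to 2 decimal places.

Sorted: 196, 225, 464, 491, 573, 694, 915, 916.
n = 8.
r = 1 + (90/100)·(8 − 1) = 1 + 6.3 = 7.3.
Rank 7 is 915 and rank 8 is 916.
Interpolate: 915 + 0.3·(916 − 915) = 915 + 0.3·1 = 915.3.

915.30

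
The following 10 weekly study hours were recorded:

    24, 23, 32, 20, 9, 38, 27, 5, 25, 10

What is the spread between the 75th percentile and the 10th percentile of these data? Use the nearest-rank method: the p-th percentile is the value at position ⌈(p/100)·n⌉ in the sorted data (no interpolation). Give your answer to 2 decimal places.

22.00

Sorted: 5, 9, 10, 20, 23, 24, 25, 27, 32, 38.
n = 10.
P10: rank ⌈10/100·10⌉ = 1 → 5.
P75: rank ⌈75/100·10⌉ = 8 → 27.
Difference: 27 − 5 = 22.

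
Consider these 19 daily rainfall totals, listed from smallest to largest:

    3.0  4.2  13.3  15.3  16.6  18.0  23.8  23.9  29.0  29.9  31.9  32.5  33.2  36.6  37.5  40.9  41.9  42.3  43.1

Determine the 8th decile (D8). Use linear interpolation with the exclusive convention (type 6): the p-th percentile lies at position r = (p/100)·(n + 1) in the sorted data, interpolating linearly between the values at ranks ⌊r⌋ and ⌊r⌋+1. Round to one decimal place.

40.9

n = 19.
r = (80/100)·(19 + 1) = 16.
r is an integer, so P80 is the value at rank 16: 40.9.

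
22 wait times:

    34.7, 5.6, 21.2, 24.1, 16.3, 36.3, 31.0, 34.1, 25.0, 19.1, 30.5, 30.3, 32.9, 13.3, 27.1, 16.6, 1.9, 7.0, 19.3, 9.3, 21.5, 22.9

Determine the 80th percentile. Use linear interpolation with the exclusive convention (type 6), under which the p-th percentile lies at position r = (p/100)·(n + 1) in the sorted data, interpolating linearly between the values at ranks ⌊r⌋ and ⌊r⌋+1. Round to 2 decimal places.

Sorted: 1.9, 5.6, 7.0, 9.3, 13.3, 16.3, 16.6, 19.1, 19.3, 21.2, 21.5, 22.9, 24.1, 25.0, 27.1, 30.3, 30.5, 31.0, 32.9, 34.1, 34.7, 36.3.
n = 22.
r = (80/100)·(22 + 1) = 18.4.
Rank 18 is 31.0 and rank 19 is 32.9.
Interpolate: 31.0 + 0.4·(32.9 − 31.0) = 31.0 + 0.4·1.9 = 31.76.

31.76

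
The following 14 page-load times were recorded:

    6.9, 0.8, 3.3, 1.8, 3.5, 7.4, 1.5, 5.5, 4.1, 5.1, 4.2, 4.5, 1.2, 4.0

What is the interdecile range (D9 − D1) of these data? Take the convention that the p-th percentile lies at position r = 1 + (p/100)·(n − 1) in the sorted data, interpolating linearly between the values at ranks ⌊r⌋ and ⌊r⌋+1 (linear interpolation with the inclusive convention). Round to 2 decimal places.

5.19

Sorted: 0.8, 1.2, 1.5, 1.8, 3.3, 3.5, 4.0, 4.1, 4.2, 4.5, 5.1, 5.5, 6.9, 7.4.
n = 14.
P10: r = 2.3; ranks 2–3 are 1.2, 1.5; interpolating gives 1.29.
P90: r = 12.7; ranks 12–13 are 5.5, 6.9; interpolating gives 6.48.
Difference: 6.48 − 1.29 = 5.19.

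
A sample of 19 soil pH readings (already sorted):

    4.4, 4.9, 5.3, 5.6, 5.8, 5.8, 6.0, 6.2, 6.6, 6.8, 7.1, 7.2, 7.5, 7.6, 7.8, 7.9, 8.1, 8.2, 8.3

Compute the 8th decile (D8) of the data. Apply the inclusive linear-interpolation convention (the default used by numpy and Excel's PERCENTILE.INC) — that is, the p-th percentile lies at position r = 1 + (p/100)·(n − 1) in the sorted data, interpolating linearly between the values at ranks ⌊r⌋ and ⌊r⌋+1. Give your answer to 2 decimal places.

7.84

n = 19.
r = 1 + (80/100)·(19 − 1) = 1 + 14.4 = 15.4.
Rank 15 is 7.8 and rank 16 is 7.9.
Interpolate: 7.8 + 0.4·(7.9 − 7.8) = 7.8 + 0.4·0.1 = 7.84.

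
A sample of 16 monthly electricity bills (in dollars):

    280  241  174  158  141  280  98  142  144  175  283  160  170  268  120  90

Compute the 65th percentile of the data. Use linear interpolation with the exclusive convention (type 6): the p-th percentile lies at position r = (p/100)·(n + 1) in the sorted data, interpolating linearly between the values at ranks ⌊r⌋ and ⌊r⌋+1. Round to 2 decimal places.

Sorted: 90, 98, 120, 141, 142, 144, 158, 160, 170, 174, 175, 241, 268, 280, 280, 283.
n = 16.
r = (65/100)·(16 + 1) = 11.05.
Rank 11 is 175 and rank 12 is 241.
Interpolate: 175 + 0.05·(241 − 175) = 175 + 0.05·66 = 178.3.

178.30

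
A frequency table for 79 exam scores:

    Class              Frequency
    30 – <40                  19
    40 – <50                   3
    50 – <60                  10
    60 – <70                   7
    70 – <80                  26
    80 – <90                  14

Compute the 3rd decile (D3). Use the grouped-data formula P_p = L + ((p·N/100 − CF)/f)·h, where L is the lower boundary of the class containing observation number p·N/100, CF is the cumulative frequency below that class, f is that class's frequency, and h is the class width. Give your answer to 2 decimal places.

51.70

N = 79; target position k = 30/100 · 79 = 23.7.
Cumulative frequencies: 19, 22, 32, 39, 65, 79.
Observation 23.7 falls in the class 50 – <60.
L = 50, CF = 22, f = 10, h = 10.
P30 = 50 + ((23.7 − 22)/10)·10 = 50 + 1.7 = 51.7.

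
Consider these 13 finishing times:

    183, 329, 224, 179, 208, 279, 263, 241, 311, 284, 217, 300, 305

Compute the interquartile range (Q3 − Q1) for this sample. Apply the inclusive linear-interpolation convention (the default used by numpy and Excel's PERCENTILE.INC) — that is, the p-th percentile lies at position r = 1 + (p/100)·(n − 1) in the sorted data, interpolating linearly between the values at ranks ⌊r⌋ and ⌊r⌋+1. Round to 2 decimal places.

83.00

Sorted: 179, 183, 208, 217, 224, 241, 263, 279, 284, 300, 305, 311, 329.
n = 13.
P25: r = 4 (integer) → 217.
P75: r = 10 (integer) → 300.
Difference: 300 − 217 = 83.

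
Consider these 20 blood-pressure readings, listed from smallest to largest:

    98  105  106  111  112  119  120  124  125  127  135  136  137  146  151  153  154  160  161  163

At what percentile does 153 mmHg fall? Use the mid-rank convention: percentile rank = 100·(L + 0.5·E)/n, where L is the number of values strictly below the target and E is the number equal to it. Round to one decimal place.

77.5

Count below 153: L = 15; count equal: E = 1; n = 20.
Percentile rank = 100·(15 + 0.5·1)/20 = 100·15.5/20 = 77.5.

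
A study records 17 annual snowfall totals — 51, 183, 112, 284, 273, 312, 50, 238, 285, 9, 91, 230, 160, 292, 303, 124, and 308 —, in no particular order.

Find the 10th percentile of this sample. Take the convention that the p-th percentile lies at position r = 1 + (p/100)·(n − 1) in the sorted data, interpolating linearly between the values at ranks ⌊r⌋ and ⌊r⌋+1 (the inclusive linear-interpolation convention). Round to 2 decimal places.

50.60

Sorted: 9, 50, 51, 91, 112, 124, 160, 183, 230, 238, 273, 284, 285, 292, 303, 308, 312.
n = 17.
r = 1 + (10/100)·(17 − 1) = 1 + 1.6 = 2.6.
Rank 2 is 50 and rank 3 is 51.
Interpolate: 50 + 0.6·(51 − 50) = 50 + 0.6·1 = 50.6.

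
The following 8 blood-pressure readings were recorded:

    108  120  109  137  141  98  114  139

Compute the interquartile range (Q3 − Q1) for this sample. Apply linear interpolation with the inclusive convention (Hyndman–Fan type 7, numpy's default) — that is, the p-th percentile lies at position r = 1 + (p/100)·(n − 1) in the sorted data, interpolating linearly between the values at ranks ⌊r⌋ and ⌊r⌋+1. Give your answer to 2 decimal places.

28.75

Sorted: 98, 108, 109, 114, 120, 137, 139, 141.
n = 8.
P25: r = 2.75; ranks 2–3 are 108, 109; interpolating gives 108.75.
P75: r = 6.25; ranks 6–7 are 137, 139; interpolating gives 137.5.
Difference: 137.5 − 108.75 = 28.75.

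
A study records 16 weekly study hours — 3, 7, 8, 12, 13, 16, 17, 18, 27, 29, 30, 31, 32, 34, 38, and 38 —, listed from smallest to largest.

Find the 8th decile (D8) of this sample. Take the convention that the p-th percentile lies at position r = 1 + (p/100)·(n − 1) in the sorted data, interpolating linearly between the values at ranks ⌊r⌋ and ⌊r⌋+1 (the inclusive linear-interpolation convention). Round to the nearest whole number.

32

n = 16.
r = 1 + (80/100)·(16 − 1) = 1 + 12 = 13.
r is an integer, so P80 is the value at rank 13: 32.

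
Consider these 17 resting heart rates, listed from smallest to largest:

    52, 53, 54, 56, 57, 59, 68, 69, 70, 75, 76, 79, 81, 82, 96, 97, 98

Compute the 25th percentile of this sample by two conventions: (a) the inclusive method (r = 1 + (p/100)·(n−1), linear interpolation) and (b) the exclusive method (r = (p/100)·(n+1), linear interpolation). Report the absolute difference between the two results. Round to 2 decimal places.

0.50

n = 17.
(a) r = 5 → value at rank 5 = 57.
(b) r = 4.5; between ranks 4 (56) and 5 (57): 56.5.
|57 − 56.5| = 0.5.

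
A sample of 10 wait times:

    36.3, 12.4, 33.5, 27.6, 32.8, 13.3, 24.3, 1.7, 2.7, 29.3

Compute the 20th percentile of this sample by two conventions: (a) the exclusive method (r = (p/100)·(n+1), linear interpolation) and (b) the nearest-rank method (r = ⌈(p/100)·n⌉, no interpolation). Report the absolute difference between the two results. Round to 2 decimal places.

1.94

Sorted: 1.7, 2.7, 12.4, 13.3, 24.3, 27.6, 29.3, 32.8, 33.5, 36.3.
n = 10.
(a) r = 2.2; between ranks 2 (2.7) and 3 (12.4): 4.64.
(b) the nearest-rank method: rank 2 → 2.7.
|4.64 − 2.7| = 1.94.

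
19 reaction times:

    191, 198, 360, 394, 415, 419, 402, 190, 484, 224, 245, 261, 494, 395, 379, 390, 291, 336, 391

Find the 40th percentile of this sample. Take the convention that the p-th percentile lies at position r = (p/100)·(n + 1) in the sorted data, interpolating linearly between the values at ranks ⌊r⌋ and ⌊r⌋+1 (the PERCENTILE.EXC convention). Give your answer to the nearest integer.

Sorted: 190, 191, 198, 224, 245, 261, 291, 336, 360, 379, 390, 391, 394, 395, 402, 415, 419, 484, 494.
n = 19.
r = (40/100)·(19 + 1) = 8.
r is an integer, so P40 is the value at rank 8: 336.

336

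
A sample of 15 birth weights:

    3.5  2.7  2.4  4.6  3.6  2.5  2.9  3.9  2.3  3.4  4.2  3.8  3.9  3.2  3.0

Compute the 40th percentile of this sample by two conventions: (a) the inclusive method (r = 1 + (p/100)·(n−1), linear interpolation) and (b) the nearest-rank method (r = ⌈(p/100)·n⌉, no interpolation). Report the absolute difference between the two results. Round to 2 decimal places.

0.12

Sorted: 2.3, 2.4, 2.5, 2.7, 2.9, 3.0, 3.2, 3.4, 3.5, 3.6, 3.8, 3.9, 3.9, 4.2, 4.6.
n = 15.
(a) r = 6.6; between ranks 6 (3.0) and 7 (3.2): 3.12.
(b) the nearest-rank method: rank 6 → 3.
|3.12 − 3| = 0.12.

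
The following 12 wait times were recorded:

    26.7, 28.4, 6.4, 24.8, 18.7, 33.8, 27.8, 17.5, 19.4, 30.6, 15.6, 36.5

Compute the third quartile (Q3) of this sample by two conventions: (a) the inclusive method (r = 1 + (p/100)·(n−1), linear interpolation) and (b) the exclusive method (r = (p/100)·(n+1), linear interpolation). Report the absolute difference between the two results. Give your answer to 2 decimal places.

Sorted: 6.4, 15.6, 17.5, 18.7, 19.4, 24.8, 26.7, 27.8, 28.4, 30.6, 33.8, 36.5.
n = 12.
(a) r = 9.25; between ranks 9 (28.4) and 10 (30.6): 28.95.
(b) r = 9.75; between ranks 9 (28.4) and 10 (30.6): 30.05.
|28.95 − 30.05| = 1.1.

1.10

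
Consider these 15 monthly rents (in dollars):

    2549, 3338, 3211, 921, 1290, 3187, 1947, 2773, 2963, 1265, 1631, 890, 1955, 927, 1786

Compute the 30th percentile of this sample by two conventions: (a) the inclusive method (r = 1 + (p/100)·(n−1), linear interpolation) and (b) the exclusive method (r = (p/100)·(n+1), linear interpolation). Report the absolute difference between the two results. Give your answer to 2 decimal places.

73.20

Sorted: 890, 921, 927, 1265, 1290, 1631, 1786, 1947, 1955, 2549, 2773, 2963, 3187, 3211, 3338.
n = 15.
(a) r = 5.2; between ranks 5 (1290) and 6 (1631): 1358.2.
(b) r = 4.8; between ranks 4 (1265) and 5 (1290): 1285.
|1358.2 − 1285| = 73.2.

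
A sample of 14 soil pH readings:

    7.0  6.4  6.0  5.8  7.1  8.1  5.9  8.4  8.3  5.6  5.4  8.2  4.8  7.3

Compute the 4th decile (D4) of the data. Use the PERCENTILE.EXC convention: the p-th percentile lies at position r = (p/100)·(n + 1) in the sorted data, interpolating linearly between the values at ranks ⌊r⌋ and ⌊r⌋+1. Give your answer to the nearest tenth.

Sorted: 4.8, 5.4, 5.6, 5.8, 5.9, 6.0, 6.4, 7.0, 7.1, 7.3, 8.1, 8.2, 8.3, 8.4.
n = 14.
r = (40/100)·(14 + 1) = 6.
r is an integer, so P40 is the value at rank 6: 6.0.

6.0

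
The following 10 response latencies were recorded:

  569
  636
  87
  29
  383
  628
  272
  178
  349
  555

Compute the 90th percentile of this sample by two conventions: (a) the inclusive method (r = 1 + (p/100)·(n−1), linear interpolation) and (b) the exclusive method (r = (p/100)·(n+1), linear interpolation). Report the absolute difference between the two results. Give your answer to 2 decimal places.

Sorted: 29, 87, 178, 272, 349, 383, 555, 569, 628, 636.
n = 10.
(a) r = 9.1; between ranks 9 (628) and 10 (636): 628.8.
(b) r = 9.9; between ranks 9 (628) and 10 (636): 635.2.
|628.8 − 635.2| = 6.4.

6.40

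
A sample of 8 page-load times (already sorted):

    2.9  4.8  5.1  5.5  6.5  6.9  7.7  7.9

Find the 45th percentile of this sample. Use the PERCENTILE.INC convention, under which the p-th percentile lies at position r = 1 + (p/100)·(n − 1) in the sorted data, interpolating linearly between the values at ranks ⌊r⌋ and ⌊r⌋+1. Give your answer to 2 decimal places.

5.65

n = 8.
r = 1 + (45/100)·(8 − 1) = 1 + 3.15 = 4.15.
Rank 4 is 5.5 and rank 5 is 6.5.
Interpolate: 5.5 + 0.15·(6.5 − 5.5) = 5.5 + 0.15·1 = 5.65.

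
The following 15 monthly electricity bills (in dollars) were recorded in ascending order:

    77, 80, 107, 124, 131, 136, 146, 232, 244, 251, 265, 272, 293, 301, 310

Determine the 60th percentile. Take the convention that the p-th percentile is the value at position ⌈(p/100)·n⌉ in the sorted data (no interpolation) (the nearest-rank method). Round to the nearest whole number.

244

n = 15.
Position = ⌈60/100 · 15⌉ = ⌈9⌉ = 9.
The value at rank 9 is 244.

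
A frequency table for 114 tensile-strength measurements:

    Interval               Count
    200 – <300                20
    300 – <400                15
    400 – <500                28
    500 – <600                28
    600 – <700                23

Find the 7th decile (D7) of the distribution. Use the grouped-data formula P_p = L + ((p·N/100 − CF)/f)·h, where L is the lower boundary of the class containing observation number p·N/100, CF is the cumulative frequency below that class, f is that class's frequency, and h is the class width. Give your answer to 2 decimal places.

560.00

N = 114; target position k = 70/100 · 114 = 79.8.
Cumulative frequencies: 20, 35, 63, 91, 114.
Observation 79.8 falls in the class 500 – <600.
L = 500, CF = 63, f = 28, h = 100.
P70 = 500 + ((79.8 − 63)/28)·100 = 500 + 60 = 560.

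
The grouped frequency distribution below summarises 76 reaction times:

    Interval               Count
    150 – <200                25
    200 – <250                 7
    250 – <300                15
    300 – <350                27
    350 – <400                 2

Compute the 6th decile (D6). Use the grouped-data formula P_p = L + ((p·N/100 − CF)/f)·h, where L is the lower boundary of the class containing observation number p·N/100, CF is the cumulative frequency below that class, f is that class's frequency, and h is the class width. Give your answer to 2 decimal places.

N = 76; target position k = 60/100 · 76 = 45.6.
Cumulative frequencies: 25, 32, 47, 74, 76.
Observation 45.6 falls in the class 250 – <300.
L = 250, CF = 32, f = 15, h = 50.
P60 = 250 + ((45.6 − 32)/15)·50 = 250 + 45.3333 = 295.333.

295.33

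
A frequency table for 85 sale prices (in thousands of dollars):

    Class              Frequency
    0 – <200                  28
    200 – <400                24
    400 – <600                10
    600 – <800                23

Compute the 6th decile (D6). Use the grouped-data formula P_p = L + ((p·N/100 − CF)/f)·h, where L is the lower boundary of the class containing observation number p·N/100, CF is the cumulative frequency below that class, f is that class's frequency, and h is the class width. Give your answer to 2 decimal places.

391.67

N = 85; target position k = 60/100 · 85 = 51.
Cumulative frequencies: 28, 52, 62, 85.
Observation 51 falls in the class 200 – <400.
L = 200, CF = 28, f = 24, h = 200.
P60 = 200 + ((51 − 28)/24)·200 = 200 + 191.667 = 391.667.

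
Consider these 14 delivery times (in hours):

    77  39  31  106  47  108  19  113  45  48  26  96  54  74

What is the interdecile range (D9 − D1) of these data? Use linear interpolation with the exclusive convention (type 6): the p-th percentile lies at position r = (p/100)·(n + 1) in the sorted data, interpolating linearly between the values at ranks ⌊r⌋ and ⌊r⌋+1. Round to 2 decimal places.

88.00

Sorted: 19, 26, 31, 39, 45, 47, 48, 54, 74, 77, 96, 106, 108, 113.
n = 14.
P10: r = 1.5; ranks 1–2 are 19, 26; interpolating gives 22.5.
P90: r = 13.5; ranks 13–14 are 108, 113; interpolating gives 110.5.
Difference: 110.5 − 22.5 = 88.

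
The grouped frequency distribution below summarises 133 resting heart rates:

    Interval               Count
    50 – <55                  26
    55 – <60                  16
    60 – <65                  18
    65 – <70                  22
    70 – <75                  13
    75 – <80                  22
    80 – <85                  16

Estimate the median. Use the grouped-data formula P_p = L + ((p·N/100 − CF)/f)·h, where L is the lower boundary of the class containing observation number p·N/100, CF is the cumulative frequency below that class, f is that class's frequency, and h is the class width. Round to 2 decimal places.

N = 133; target position k = 50/100 · 133 = 66.5.
Cumulative frequencies: 26, 42, 60, 82, 95, 117, 133.
Observation 66.5 falls in the class 65 – <70.
L = 65, CF = 60, f = 22, h = 5.
P50 = 65 + ((66.5 − 60)/22)·5 = 65 + 1.47727 = 66.4773.

66.48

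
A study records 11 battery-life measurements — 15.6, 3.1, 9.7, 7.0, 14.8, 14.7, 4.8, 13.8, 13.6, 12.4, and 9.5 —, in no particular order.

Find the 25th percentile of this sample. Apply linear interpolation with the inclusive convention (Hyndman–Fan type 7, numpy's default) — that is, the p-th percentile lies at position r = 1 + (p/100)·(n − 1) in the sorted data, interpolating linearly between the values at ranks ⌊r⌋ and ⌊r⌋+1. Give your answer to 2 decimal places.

Sorted: 3.1, 4.8, 7.0, 9.5, 9.7, 12.4, 13.6, 13.8, 14.7, 14.8, 15.6.
n = 11.
r = 1 + (25/100)·(11 − 1) = 1 + 2.5 = 3.5.
Rank 3 is 7.0 and rank 4 is 9.5.
Interpolate: 7.0 + 0.5·(9.5 − 7.0) = 7.0 + 0.5·2.5 = 8.25.

8.25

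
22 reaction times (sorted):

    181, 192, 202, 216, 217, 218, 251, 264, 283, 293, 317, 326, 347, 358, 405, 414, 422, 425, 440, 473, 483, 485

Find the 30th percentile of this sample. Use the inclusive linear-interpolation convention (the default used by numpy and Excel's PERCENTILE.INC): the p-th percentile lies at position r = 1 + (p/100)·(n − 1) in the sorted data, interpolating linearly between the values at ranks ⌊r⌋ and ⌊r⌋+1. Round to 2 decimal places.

n = 22.
r = 1 + (30/100)·(22 − 1) = 1 + 6.3 = 7.3.
Rank 7 is 251 and rank 8 is 264.
Interpolate: 251 + 0.3·(264 − 251) = 251 + 0.3·13 = 254.9.

254.90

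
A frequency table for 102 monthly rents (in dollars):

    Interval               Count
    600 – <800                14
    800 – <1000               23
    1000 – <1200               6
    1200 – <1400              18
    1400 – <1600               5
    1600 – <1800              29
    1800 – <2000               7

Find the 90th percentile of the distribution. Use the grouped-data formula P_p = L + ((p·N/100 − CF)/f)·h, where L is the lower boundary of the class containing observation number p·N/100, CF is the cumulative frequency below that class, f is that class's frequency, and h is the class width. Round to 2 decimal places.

N = 102; target position k = 90/100 · 102 = 91.8.
Cumulative frequencies: 14, 37, 43, 61, 66, 95, 102.
Observation 91.8 falls in the class 1600 – <1800.
L = 1600, CF = 66, f = 29, h = 200.
P90 = 1600 + ((91.8 − 66)/29)·200 = 1600 + 177.931 = 1777.93.

1777.93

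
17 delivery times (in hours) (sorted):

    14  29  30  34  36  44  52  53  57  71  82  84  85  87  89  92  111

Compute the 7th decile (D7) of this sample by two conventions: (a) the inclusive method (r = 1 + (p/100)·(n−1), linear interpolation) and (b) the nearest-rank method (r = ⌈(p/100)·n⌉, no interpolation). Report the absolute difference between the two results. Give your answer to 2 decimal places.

0.20

n = 17.
(a) r = 12.2; between ranks 12 (84) and 13 (85): 84.2.
(b) the nearest-rank method: rank 12 → 84.
|84.2 − 84| = 0.2.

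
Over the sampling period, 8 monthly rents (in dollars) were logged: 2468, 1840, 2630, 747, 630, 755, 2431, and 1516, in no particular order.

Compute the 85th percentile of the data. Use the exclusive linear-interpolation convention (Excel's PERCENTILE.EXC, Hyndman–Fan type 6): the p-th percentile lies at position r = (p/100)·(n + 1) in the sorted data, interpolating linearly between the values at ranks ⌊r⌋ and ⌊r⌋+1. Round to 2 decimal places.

2573.30

Sorted: 630, 747, 755, 1516, 1840, 2431, 2468, 2630.
n = 8.
r = (85/100)·(8 + 1) = 7.65.
Rank 7 is 2468 and rank 8 is 2630.
Interpolate: 2468 + 0.65·(2630 − 2468) = 2468 + 0.65·162 = 2573.3.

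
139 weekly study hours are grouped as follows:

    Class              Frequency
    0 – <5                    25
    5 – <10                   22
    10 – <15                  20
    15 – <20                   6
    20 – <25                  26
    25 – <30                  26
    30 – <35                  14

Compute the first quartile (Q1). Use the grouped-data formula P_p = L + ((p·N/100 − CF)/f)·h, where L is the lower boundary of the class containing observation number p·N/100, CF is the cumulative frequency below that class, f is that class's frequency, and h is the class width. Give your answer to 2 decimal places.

7.22

N = 139; target position k = 25/100 · 139 = 34.75.
Cumulative frequencies: 25, 47, 67, 73, 99, 125, 139.
Observation 34.75 falls in the class 5 – <10.
L = 5, CF = 25, f = 22, h = 5.
P25 = 5 + ((34.75 − 25)/22)·5 = 5 + 2.21591 = 7.21591.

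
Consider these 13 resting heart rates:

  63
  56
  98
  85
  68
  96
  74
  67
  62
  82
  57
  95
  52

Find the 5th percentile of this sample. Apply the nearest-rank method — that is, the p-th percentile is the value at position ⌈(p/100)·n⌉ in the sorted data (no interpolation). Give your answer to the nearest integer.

Sorted: 52, 56, 57, 62, 63, 67, 68, 74, 82, 85, 95, 96, 98.
n = 13.
Position = ⌈5/100 · 13⌉ = ⌈0.65⌉ = 1.
The value at rank 1 is 52.

52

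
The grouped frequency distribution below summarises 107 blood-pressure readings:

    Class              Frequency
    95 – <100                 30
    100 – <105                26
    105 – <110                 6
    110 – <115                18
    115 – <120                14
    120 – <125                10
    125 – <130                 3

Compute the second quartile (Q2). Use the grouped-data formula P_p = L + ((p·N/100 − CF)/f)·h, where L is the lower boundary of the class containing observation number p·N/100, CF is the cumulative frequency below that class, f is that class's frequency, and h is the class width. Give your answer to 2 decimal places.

N = 107; target position k = 50/100 · 107 = 53.5.
Cumulative frequencies: 30, 56, 62, 80, 94, 104, 107.
Observation 53.5 falls in the class 100 – <105.
L = 100, CF = 30, f = 26, h = 5.
P50 = 100 + ((53.5 − 30)/26)·5 = 100 + 4.51923 = 104.519.

104.52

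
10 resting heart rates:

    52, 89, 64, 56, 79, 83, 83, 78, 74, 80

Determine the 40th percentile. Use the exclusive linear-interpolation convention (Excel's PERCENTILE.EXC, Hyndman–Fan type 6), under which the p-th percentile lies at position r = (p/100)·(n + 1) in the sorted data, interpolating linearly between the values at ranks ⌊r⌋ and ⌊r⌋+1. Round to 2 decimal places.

75.60

Sorted: 52, 56, 64, 74, 78, 79, 80, 83, 83, 89.
n = 10.
r = (40/100)·(10 + 1) = 4.4.
Rank 4 is 74 and rank 5 is 78.
Interpolate: 74 + 0.4·(78 − 74) = 74 + 0.4·4 = 75.6.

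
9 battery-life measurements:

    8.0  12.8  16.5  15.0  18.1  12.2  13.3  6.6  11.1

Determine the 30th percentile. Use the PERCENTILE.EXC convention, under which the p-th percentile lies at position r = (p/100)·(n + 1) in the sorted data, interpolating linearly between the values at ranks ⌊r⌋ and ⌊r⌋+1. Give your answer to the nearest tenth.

11.1

Sorted: 6.6, 8.0, 11.1, 12.2, 12.8, 13.3, 15.0, 16.5, 18.1.
n = 9.
r = (30/100)·(9 + 1) = 3.
r is an integer, so P30 is the value at rank 3: 11.1.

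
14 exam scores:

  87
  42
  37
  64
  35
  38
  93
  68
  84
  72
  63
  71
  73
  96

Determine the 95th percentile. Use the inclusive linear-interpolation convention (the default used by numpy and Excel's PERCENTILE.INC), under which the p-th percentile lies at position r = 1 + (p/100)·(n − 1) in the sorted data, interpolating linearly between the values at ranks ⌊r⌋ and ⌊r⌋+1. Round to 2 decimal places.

94.05

Sorted: 35, 37, 38, 42, 63, 64, 68, 71, 72, 73, 84, 87, 93, 96.
n = 14.
r = 1 + (95/100)·(14 − 1) = 1 + 12.35 = 13.35.
Rank 13 is 93 and rank 14 is 96.
Interpolate: 93 + 0.35·(96 − 93) = 93 + 0.35·3 = 94.05.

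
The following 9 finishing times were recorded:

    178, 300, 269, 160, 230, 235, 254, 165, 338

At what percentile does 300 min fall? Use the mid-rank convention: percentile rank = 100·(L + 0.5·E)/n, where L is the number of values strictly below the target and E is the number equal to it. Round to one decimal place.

83.3

Sorted: 160, 165, 178, 230, 235, 254, 269, 300, 338.
Count below 300: L = 7; count equal: E = 1; n = 9.
Percentile rank = 100·(7 + 0.5·1)/9 = 100·7.5/9 = 83.33.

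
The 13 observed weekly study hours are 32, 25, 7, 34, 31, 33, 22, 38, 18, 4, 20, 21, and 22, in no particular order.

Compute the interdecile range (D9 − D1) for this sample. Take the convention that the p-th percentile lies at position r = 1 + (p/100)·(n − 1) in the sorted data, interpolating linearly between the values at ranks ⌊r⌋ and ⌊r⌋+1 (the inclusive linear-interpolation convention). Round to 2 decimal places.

24.60

Sorted: 4, 7, 18, 20, 21, 22, 22, 25, 31, 32, 33, 34, 38.
n = 13.
P10: r = 2.2; ranks 2–3 are 7, 18; interpolating gives 9.2.
P90: r = 11.8; ranks 11–12 are 33, 34; interpolating gives 33.8.
Difference: 33.8 − 9.2 = 24.6.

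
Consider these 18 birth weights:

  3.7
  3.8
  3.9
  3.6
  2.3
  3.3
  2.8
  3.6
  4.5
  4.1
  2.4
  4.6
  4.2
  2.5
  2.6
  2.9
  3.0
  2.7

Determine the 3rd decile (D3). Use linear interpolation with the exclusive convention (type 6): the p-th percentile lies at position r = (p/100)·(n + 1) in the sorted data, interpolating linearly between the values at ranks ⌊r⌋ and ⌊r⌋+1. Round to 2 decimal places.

2.77

Sorted: 2.3, 2.4, 2.5, 2.6, 2.7, 2.8, 2.9, 3.0, 3.3, 3.6, 3.6, 3.7, 3.8, 3.9, 4.1, 4.2, 4.5, 4.6.
n = 18.
r = (30/100)·(18 + 1) = 5.7.
Rank 5 is 2.7 and rank 6 is 2.8.
Interpolate: 2.7 + 0.7·(2.8 − 2.7) = 2.7 + 0.7·0.1 = 2.77.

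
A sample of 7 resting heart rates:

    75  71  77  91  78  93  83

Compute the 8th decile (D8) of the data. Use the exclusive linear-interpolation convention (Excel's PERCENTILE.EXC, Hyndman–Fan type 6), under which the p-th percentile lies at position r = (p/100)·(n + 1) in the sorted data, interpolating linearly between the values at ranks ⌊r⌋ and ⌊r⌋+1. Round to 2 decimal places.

Sorted: 71, 75, 77, 78, 83, 91, 93.
n = 7.
r = (80/100)·(7 + 1) = 6.4.
Rank 6 is 91 and rank 7 is 93.
Interpolate: 91 + 0.4·(93 − 91) = 91 + 0.4·2 = 91.8.

91.80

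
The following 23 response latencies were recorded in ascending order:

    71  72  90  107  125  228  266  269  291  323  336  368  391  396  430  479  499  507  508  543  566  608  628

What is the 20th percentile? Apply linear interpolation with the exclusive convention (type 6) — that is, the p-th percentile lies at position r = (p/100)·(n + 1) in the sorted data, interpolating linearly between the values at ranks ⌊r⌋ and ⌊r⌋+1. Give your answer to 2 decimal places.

121.40

n = 23.
r = (20/100)·(23 + 1) = 4.8.
Rank 4 is 107 and rank 5 is 125.
Interpolate: 107 + 0.8·(125 − 107) = 107 + 0.8·18 = 121.4.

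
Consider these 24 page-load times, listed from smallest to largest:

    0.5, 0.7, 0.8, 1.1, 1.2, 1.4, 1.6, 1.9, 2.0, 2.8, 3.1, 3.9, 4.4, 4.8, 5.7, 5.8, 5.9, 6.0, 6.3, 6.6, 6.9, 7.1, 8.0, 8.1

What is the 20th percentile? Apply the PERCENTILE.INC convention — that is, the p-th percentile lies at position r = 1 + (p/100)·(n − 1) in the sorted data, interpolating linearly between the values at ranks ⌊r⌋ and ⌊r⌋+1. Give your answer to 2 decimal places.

1.32

n = 24.
r = 1 + (20/100)·(24 − 1) = 1 + 4.6 = 5.6.
Rank 5 is 1.2 and rank 6 is 1.4.
Interpolate: 1.2 + 0.6·(1.4 − 1.2) = 1.2 + 0.6·0.2 = 1.32.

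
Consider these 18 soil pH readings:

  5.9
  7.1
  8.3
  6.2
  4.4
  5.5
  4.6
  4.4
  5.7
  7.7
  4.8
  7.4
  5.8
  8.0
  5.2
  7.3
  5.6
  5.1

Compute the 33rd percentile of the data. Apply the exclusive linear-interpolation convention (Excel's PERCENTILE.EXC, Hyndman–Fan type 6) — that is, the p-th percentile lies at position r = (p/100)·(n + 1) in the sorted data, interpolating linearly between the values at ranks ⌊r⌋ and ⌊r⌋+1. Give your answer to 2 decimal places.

Sorted: 4.4, 4.4, 4.6, 4.8, 5.1, 5.2, 5.5, 5.6, 5.7, 5.8, 5.9, 6.2, 7.1, 7.3, 7.4, 7.7, 8.0, 8.3.
n = 18.
r = (33/100)·(18 + 1) = 6.27.
Rank 6 is 5.2 and rank 7 is 5.5.
Interpolate: 5.2 + 0.27·(5.5 − 5.2) = 5.2 + 0.27·0.3 = 5.281.

5.28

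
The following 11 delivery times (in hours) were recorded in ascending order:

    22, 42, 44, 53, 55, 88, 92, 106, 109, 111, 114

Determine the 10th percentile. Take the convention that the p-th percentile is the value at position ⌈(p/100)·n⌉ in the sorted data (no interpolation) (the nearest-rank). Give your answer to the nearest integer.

n = 11.
Position = ⌈10/100 · 11⌉ = ⌈1.1⌉ = 2.
The value at rank 2 is 42.

42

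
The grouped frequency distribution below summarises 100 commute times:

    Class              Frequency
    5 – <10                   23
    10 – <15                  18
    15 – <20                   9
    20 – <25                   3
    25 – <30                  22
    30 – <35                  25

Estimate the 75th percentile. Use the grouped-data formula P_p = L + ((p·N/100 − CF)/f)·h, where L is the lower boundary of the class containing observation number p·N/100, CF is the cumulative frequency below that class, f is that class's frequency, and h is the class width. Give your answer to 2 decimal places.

N = 100; target position k = 75/100 · 100 = 75.
Cumulative frequencies: 23, 41, 50, 53, 75, 100.
Observation 75 falls in the class 25 – <30.
L = 25, CF = 53, f = 22, h = 5.
P75 = 25 + ((75 − 53)/22)·5 = 25 + 5 = 30.

30.00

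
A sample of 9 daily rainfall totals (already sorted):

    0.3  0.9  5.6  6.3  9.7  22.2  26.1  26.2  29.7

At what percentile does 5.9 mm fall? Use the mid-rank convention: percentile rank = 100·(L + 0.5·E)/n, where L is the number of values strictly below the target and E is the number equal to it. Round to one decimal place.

33.3

Count below 5.9: L = 3; count equal: E = 0; n = 9.
Percentile rank = 100·(3 + 0.5·0)/9 = 100·3/9 = 33.33.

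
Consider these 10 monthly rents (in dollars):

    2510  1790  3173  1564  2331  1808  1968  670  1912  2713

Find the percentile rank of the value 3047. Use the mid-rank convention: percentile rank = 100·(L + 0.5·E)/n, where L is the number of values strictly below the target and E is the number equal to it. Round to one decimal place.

90.0

Sorted: 670, 1564, 1790, 1808, 1912, 1968, 2331, 2510, 2713, 3173.
Count below 3047: L = 9; count equal: E = 0; n = 10.
Percentile rank = 100·(9 + 0.5·0)/10 = 100·9/10 = 90.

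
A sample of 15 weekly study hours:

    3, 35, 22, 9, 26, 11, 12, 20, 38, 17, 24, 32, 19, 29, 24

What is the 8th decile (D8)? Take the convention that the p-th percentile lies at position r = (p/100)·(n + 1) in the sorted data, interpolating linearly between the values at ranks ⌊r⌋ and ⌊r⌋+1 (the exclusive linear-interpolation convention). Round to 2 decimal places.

31.40

Sorted: 3, 9, 11, 12, 17, 19, 20, 22, 24, 24, 26, 29, 32, 35, 38.
n = 15.
r = (80/100)·(15 + 1) = 12.8.
Rank 12 is 29 and rank 13 is 32.
Interpolate: 29 + 0.8·(32 − 29) = 29 + 0.8·3 = 31.4.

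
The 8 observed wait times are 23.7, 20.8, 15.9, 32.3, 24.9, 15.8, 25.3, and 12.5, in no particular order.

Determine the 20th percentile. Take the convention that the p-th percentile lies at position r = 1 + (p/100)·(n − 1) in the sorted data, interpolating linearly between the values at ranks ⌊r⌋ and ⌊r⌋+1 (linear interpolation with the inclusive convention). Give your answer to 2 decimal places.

Sorted: 12.5, 15.8, 15.9, 20.8, 23.7, 24.9, 25.3, 32.3.
n = 8.
r = 1 + (20/100)·(8 − 1) = 1 + 1.4 = 2.4.
Rank 2 is 15.8 and rank 3 is 15.9.
Interpolate: 15.8 + 0.4·(15.9 − 15.8) = 15.8 + 0.4·0.1 = 15.84.

15.84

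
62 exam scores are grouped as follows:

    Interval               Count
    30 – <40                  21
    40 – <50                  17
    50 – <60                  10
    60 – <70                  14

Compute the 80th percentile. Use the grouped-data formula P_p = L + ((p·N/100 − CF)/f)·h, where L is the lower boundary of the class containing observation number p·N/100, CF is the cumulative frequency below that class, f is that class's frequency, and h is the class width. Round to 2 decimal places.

61.14

N = 62; target position k = 80/100 · 62 = 49.6.
Cumulative frequencies: 21, 38, 48, 62.
Observation 49.6 falls in the class 60 – <70.
L = 60, CF = 48, f = 14, h = 10.
P80 = 60 + ((49.6 − 48)/14)·10 = 60 + 1.14286 = 61.1429.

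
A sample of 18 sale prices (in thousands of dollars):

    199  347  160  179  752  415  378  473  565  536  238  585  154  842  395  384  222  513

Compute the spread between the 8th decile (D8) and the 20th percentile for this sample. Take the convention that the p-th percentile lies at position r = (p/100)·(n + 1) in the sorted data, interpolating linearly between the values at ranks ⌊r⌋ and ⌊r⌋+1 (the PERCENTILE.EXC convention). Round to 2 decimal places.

374.00

Sorted: 154, 160, 179, 199, 222, 238, 347, 378, 384, 395, 415, 473, 513, 536, 565, 585, 752, 842.
n = 18.
P20: r = 3.8; ranks 3–4 are 179, 199; interpolating gives 195.
P80: r = 15.2; ranks 15–16 are 565, 585; interpolating gives 569.
Difference: 569 − 195 = 374.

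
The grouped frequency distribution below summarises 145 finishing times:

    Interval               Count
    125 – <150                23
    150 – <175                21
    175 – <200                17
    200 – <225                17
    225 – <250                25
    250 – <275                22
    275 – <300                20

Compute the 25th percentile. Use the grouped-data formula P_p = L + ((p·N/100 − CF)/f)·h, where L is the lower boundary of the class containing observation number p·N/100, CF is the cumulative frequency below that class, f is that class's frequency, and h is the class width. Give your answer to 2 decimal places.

165.77

N = 145; target position k = 25/100 · 145 = 36.25.
Cumulative frequencies: 23, 44, 61, 78, 103, 125, 145.
Observation 36.25 falls in the class 150 – <175.
L = 150, CF = 23, f = 21, h = 25.
P25 = 150 + ((36.25 − 23)/21)·25 = 150 + 15.7738 = 165.774.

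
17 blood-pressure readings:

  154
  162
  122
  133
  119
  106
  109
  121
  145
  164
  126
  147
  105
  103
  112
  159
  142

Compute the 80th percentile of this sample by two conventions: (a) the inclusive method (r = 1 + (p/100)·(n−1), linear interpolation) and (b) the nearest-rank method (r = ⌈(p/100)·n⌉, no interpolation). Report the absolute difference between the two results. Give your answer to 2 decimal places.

Sorted: 103, 105, 106, 109, 112, 119, 121, 122, 126, 133, 142, 145, 147, 154, 159, 162, 164.
n = 17.
(a) r = 13.8; between ranks 13 (147) and 14 (154): 152.6.
(b) the nearest-rank method: rank 14 → 154.
|152.6 − 154| = 1.4.

1.40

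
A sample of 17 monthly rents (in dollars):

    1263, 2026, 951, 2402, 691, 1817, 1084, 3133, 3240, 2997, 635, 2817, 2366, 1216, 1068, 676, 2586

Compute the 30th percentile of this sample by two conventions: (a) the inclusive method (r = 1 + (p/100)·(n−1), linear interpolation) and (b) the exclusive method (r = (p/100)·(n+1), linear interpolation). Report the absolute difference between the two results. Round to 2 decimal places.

Sorted: 635, 676, 691, 951, 1068, 1084, 1216, 1263, 1817, 2026, 2366, 2402, 2586, 2817, 2997, 3133, 3240.
n = 17.
(a) r = 5.8; between ranks 5 (1068) and 6 (1084): 1080.8.
(b) r = 5.4; between ranks 5 (1068) and 6 (1084): 1074.4.
|1080.8 − 1074.4| = 6.4.

6.40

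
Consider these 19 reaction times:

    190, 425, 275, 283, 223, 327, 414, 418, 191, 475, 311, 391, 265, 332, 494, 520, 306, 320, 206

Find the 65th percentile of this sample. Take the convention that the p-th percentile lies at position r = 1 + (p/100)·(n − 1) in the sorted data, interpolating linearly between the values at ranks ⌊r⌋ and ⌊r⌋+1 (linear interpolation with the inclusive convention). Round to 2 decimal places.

Sorted: 190, 191, 206, 223, 265, 275, 283, 306, 311, 320, 327, 332, 391, 414, 418, 425, 475, 494, 520.
n = 19.
r = 1 + (65/100)·(19 − 1) = 1 + 11.7 = 12.7.
Rank 12 is 332 and rank 13 is 391.
Interpolate: 332 + 0.7·(391 − 332) = 332 + 0.7·59 = 373.3.

373.30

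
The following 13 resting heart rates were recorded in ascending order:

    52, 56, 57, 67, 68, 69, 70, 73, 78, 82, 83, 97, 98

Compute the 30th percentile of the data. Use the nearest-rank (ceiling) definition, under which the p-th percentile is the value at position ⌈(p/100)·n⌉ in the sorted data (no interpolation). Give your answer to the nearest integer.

67

n = 13.
Position = ⌈30/100 · 13⌉ = ⌈3.9⌉ = 4.
The value at rank 4 is 67.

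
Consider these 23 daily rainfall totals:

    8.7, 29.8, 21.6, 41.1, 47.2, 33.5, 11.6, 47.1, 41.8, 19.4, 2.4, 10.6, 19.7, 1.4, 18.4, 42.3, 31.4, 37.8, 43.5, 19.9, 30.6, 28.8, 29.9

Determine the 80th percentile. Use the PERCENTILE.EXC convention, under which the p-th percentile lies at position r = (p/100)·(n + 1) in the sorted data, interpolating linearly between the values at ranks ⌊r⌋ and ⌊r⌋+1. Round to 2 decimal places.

Sorted: 1.4, 2.4, 8.7, 10.6, 11.6, 18.4, 19.4, 19.7, 19.9, 21.6, 28.8, 29.8, 29.9, 30.6, 31.4, 33.5, 37.8, 41.1, 41.8, 42.3, 43.5, 47.1, 47.2.
n = 23.
r = (80/100)·(23 + 1) = 19.2.
Rank 19 is 41.8 and rank 20 is 42.3.
Interpolate: 41.8 + 0.2·(42.3 − 41.8) = 41.8 + 0.2·0.5 = 41.9.

41.90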